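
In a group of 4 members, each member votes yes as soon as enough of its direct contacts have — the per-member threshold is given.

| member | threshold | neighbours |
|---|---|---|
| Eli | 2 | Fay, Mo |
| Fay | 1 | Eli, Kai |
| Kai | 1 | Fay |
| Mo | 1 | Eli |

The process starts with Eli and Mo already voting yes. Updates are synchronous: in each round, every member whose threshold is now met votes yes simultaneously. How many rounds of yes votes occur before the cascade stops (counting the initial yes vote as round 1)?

Round 1 — Eli, Mo vote yes (initial).
Round 2 — checking thresholds:
  Fay: 1 of 2 neighbours ≥ 1, votes yes.
Round 3 — checking thresholds:
  Kai: 1 of 1 neighbours ≥ 1, votes yes.
Round 4 — no new yes votes; cascade stops.

3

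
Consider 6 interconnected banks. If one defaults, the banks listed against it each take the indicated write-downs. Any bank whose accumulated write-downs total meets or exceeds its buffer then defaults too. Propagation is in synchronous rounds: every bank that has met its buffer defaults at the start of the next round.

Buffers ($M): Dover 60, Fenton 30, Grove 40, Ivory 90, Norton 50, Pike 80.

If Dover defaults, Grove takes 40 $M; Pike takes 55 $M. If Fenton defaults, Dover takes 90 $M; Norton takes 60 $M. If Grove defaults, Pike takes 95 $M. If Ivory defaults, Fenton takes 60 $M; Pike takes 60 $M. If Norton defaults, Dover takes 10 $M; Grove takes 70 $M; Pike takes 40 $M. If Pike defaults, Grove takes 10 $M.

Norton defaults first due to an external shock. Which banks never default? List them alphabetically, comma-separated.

Round 1 — Norton defaults (initial).
  Dover: +10 → 10 < 60
  Grove: +70 → 70 ≥ 40
  Pike: +40 → 40 < 80
Round 2 — Grove defaults.
  Pike: +95 → 135 ≥ 80
Round 3 — Pike defaults.
No further defaults.

Dover, Fenton, Ivory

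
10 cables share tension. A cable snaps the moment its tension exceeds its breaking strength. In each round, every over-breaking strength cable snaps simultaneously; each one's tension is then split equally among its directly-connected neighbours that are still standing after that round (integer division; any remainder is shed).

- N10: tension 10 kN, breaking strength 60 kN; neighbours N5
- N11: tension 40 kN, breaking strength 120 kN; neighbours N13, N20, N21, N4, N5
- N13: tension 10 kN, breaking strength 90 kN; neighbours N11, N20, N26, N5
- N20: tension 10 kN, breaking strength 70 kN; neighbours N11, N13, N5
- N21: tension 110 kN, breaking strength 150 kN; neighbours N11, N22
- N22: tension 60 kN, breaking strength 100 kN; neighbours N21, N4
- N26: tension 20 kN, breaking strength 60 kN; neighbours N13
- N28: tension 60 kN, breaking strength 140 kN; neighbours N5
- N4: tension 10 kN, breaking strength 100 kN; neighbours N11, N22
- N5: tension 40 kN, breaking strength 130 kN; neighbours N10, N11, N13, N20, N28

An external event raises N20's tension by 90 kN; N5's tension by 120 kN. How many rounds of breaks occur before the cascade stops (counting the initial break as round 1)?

Round 1 — N20 at 100 > 70; N5 at 160 > 130. N20, N5 snap.
  N20 sheds 100 kN to N11, N13: 50 each.
    N11: 40+50 = 90 ≤ 120
    N13: 10+50 = 60 ≤ 90
  N5 sheds 160 kN to N10, N11, N13, N28: 40 each.
    N10: 10+40 = 50 ≤ 60
    N11: 90+40 = 130 > 120
    N13: 60+40 = 100 > 90
    N28: 60+40 = 100 ≤ 140
Round 2 — N11, N13 snap.
  N11 sheds 130 kN to N21, N4: 65 each.
    N21: 110+65 = 175 > 150
    N4: 10+65 = 75 ≤ 100
  N13 sheds 100 kN to N26: 100 each.
    N26: 20+100 = 120 > 60
Round 3 — N21, N26 snap.
  N21 sheds 175 kN to N22: 175 each.
    N22: 60+175 = 235 > 100
  N26 sheds 120 kN: no online neighbours, lost.
Round 4 — N22 snaps.
  N22 sheds 235 kN to N4: 235 each.
    N4: 75+235 = 310 > 100
Round 5 — N4 snaps.
  N4 sheds 310 kN: no online neighbours, lost.
No further breaks.

5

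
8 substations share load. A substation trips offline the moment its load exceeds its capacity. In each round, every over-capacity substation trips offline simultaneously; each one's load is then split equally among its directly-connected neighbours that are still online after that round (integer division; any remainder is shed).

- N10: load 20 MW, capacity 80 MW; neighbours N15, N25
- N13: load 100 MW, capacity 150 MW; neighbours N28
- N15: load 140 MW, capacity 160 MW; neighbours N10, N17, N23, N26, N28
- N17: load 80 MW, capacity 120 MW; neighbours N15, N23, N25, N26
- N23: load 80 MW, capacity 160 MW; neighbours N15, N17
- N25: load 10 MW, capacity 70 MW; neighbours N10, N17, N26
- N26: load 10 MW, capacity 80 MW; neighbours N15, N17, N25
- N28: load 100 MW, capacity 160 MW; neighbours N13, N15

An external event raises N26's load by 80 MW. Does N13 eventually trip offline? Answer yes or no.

Round 1 — N26 at 90 > 80. N26 trips offline.
  N26 sheds 90 MW to N15, N17, N25: 30 each.
    N15: 140+30 = 170 > 160
    N17: 80+30 = 110 ≤ 120
    N25: 10+30 = 40 ≤ 70
Round 2 — N15 trips offline.
  N15 sheds 170 MW to N10, N17, N23, N28: 42 each (2 lost).
    N10: 20+42 = 62 ≤ 80
    N17: 110+42 = 152 > 120
    N23: 80+42 = 122 ≤ 160
    N28: 100+42 = 142 ≤ 160
Round 3 — N17 trips offline.
  N17 sheds 152 MW to N23, N25: 76 each.
    N23: 122+76 = 198 > 160
    N25: 40+76 = 116 > 70
Round 4 — N23, N25 trip offline.
  N23 sheds 198 MW: no online neighbours, lost.
  N25 sheds 116 MW to N10: 116 each.
    N10: 62+116 = 178 > 80
Round 5 — N10 trips offline.
  N10 sheds 178 MW: no online neighbours, lost.
No further trips.

no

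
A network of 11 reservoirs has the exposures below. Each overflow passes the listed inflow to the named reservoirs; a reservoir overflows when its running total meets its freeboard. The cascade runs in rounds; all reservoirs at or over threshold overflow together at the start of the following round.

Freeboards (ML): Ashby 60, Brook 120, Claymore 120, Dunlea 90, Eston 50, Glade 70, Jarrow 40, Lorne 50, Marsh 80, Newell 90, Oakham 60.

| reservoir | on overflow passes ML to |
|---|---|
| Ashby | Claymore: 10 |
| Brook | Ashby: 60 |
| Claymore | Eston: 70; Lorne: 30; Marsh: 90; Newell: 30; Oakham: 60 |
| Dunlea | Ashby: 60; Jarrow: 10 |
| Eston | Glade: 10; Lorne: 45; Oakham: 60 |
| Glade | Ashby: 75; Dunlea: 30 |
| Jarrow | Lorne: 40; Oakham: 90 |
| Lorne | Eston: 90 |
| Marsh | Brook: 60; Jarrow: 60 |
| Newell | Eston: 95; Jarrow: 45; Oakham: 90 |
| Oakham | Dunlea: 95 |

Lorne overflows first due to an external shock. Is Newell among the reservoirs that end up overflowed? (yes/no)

no

Round 1 — Lorne overflows (initial).
  Eston: +90 → 90 ≥ 50
Round 2 — Eston overflows.
  Glade: +10 → 10 < 70
  Oakham: +60 → 60 ≥ 60
Round 3 — Oakham overflows.
  Dunlea: +95 → 95 ≥ 90
Round 4 — Dunlea overflows.
  Ashby: +60 → 60 ≥ 60
  Jarrow: +10 → 10 < 40
Round 5 — Ashby overflows.
  Claymore: +10 → 10 < 120
No further overflows.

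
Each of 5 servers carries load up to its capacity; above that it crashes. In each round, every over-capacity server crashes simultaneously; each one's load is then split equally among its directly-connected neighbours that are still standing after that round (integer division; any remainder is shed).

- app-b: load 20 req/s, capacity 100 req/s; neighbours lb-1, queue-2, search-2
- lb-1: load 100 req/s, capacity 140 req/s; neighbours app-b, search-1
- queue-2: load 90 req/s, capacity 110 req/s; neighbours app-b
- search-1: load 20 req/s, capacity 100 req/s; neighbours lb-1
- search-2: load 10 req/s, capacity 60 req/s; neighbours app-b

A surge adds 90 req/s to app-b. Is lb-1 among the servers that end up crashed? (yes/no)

no

Round 1 — app-b at 110 > 100. app-b crashes.
  app-b sheds 110 req/s to lb-1, queue-2, search-2: 36 each (2 lost).
    lb-1: 100+36 = 136 ≤ 140
    queue-2: 90+36 = 126 > 110
    search-2: 10+36 = 46 ≤ 60
Round 2 — queue-2 crashes.
  queue-2 sheds 126 req/s: no online neighbours, lost.
No further crashes.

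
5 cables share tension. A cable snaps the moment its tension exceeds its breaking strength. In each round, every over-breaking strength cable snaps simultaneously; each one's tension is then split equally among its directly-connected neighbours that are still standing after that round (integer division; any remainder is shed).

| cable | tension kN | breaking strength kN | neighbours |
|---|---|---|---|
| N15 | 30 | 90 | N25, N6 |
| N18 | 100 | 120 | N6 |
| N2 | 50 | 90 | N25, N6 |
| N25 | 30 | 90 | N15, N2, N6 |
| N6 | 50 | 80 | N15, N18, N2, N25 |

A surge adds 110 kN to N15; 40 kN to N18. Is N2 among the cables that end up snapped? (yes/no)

Round 1 — N15 at 140 > 90; N18 at 140 > 120. N15, N18 snap.
  N15 sheds 140 kN to N25, N6: 70 each.
    N25: 30+70 = 100 > 90
    N6: 50+70 = 120 > 80
  N18 sheds 140 kN to N6: 140 each.
    N6: 120+140 = 260 > 80
Round 2 — N25, N6 snap.
  N25 sheds 100 kN to N2: 100 each.
    N2: 50+100 = 150 > 90
  N6 sheds 260 kN to N2: 260 each.
    N2: 150+260 = 410 > 90
Round 3 — N2 snaps.
  N2 sheds 410 kN: no online neighbours, lost.
No further breaks.

yes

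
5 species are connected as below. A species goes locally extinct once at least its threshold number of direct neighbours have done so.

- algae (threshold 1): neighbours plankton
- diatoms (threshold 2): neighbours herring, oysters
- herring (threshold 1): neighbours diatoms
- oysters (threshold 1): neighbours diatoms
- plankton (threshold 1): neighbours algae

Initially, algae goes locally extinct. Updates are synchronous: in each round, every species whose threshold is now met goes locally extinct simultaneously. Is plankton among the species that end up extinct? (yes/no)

Round 1 — algae goes locally extinct (initial).
Round 2 — checking thresholds:
  plankton: 1 of 1 neighbours ≥ 1, goes locally extinct.
Round 3 — no new extinctions; cascade stops.

yes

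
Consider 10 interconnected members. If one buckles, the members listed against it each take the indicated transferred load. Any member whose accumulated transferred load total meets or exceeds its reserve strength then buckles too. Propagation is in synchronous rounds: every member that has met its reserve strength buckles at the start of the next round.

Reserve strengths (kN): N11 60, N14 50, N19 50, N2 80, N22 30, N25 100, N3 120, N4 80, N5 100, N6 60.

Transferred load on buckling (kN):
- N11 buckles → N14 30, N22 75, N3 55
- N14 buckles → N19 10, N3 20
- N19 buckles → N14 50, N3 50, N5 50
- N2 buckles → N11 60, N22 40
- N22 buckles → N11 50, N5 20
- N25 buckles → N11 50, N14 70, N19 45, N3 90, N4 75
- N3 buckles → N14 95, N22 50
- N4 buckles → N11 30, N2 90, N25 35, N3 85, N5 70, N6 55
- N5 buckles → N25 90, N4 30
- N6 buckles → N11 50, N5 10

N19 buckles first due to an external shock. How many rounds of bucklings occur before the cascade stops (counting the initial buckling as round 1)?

2

Round 1 — N19 buckles (initial).
  N14: +50 → 50 ≥ 50
  N3: +50 → 50 < 120
  N5: +50 → 50 < 100
Round 2 — N14 buckles.
  N3: +20 → 70 < 120
No further bucklings.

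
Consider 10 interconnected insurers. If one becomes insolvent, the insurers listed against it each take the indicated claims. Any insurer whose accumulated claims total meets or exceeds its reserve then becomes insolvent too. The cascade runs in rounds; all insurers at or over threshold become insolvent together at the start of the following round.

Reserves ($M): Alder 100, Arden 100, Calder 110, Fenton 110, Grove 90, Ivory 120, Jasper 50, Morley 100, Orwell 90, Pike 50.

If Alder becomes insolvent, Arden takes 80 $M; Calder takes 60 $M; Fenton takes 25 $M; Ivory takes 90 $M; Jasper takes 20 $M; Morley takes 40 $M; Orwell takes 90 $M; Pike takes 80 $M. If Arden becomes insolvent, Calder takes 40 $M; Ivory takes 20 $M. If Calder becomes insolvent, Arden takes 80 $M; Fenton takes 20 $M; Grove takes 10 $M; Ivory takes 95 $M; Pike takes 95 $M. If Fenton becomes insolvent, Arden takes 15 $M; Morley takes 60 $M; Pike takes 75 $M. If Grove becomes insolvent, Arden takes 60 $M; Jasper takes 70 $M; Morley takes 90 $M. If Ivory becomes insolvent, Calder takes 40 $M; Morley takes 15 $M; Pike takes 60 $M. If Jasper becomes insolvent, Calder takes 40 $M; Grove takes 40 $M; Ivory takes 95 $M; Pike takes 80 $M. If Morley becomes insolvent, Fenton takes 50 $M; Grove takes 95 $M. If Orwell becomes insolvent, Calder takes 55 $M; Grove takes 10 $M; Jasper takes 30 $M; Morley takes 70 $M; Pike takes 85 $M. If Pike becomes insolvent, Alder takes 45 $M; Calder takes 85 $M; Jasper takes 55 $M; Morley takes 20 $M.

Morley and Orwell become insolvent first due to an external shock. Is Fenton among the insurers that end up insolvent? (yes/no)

no

Round 1 — Morley, Orwell become insolvent (initial).
  Calder: +55 → 55 < 110
  Fenton: +50 → 50 < 110
  Grove: +95+10 → 105 ≥ 90
  Jasper: +30 → 30 < 50
  Pike: +85 → 85 ≥ 50
Round 2 — Grove, Pike become insolvent.
  Alder: +45 → 45 < 100
  Arden: +60 → 60 < 100
  Calder: +85 → 140 ≥ 110
  Jasper: +70+55 → 155 ≥ 50
Round 3 — Calder, Jasper become insolvent.
  Arden: +80 → 140 ≥ 100
  Fenton: +20 → 70 < 110
  Ivory: +95+95 → 190 ≥ 120
Round 4 — Arden, Ivory become insolvent.
No further insolvencies.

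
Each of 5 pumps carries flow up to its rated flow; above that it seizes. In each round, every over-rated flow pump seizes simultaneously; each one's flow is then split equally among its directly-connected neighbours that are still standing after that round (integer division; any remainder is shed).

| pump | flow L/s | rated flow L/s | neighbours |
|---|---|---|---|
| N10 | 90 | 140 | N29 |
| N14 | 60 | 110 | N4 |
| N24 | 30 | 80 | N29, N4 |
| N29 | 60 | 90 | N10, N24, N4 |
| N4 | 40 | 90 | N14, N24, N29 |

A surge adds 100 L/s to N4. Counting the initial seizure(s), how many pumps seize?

Round 1 — N4 at 140 > 90. N4 seizes.
  N4 sheds 140 L/s to N14, N24, N29: 46 each (2 lost).
    N14: 60+46 = 106 ≤ 110
    N24: 30+46 = 76 ≤ 80
    N29: 60+46 = 106 > 90
Round 2 — N29 seizes.
  N29 sheds 106 L/s to N10, N24: 53 each.
    N10: 90+53 = 143 > 140
    N24: 76+53 = 129 > 80
Round 3 — N10, N24 seize.
  N10 sheds 143 L/s: no online neighbours, lost.
  N24 sheds 129 L/s: no online neighbours, lost.
No further seizures.

4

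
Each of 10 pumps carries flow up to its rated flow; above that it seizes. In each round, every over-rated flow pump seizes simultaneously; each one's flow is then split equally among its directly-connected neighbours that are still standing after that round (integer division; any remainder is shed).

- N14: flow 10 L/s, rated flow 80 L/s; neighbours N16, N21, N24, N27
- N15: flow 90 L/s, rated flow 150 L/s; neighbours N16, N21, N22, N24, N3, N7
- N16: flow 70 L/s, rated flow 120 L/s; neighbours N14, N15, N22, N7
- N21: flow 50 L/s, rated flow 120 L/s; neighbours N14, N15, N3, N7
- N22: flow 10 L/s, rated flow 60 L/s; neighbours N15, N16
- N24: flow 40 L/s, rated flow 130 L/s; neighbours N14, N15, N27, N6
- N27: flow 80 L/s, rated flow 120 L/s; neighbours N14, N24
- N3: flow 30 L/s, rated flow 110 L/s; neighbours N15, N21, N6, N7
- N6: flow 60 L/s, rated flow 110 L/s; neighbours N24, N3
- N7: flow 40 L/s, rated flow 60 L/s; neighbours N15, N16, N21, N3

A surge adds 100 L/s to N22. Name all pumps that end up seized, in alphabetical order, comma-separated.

Round 1 — N22 at 110 > 60. N22 seizes.
  N22 sheds 110 L/s to N15, N16: 55 each.
    N15: 90+55 = 145 ≤ 150
    N16: 70+55 = 125 > 120
Round 2 — N16 seizes.
  N16 sheds 125 L/s to N14, N15, N7: 41 each (2 lost).
    N14: 10+41 = 51 ≤ 80
    N15: 145+41 = 186 > 150
    N7: 40+41 = 81 > 60
Round 3 — N15, N7 seize.
  N15 sheds 186 L/s to N21, N24, N3: 62 each.
    N21: 50+62 = 112 ≤ 120
    N24: 40+62 = 102 ≤ 130
    N3: 30+62 = 92 ≤ 110
  N7 sheds 81 L/s to N21, N3: 40 each (1 lost).
    N21: 112+40 = 152 > 120
    N3: 92+40 = 132 > 110
Round 4 — N21, N3 seize.
  N21 sheds 152 L/s to N14: 152 each.
    N14: 51+152 = 203 > 80
  N3 sheds 132 L/s to N6: 132 each.
    N6: 60+132 = 192 > 110
Round 5 — N14, N6 seize.
  N14 sheds 203 L/s to N24, N27: 101 each (1 lost).
    N24: 102+101 = 203 > 130
    N27: 80+101 = 181 > 120
  N6 sheds 192 L/s to N24: 192 each.
    N24: 203+192 = 395 > 130
Round 6 — N24, N27 seize.
  N24 sheds 395 L/s: no online neighbours, lost.
  N27 sheds 181 L/s: no online neighbours, lost.
No further seizures.

N14, N15, N16, N21, N22, N24, N27, N3, N6, N7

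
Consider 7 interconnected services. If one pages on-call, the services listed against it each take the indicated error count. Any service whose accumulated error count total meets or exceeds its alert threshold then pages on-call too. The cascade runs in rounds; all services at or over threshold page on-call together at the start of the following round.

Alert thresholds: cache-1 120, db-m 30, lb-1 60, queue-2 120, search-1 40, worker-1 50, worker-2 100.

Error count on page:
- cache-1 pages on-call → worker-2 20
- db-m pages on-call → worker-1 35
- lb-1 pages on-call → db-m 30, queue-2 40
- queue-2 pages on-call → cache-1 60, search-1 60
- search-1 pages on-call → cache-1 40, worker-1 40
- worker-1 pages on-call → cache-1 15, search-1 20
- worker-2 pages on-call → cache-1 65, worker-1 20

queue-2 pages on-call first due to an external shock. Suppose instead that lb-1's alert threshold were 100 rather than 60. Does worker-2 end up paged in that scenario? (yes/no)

no

With lb-1's alert threshold at 100:
Round 1 — queue-2 pages on-call (initial).
  cache-1: +60 → 60 < 120
  search-1: +60 → 60 ≥ 40
Round 2 — search-1 pages on-call.
  cache-1: +40 → 100 < 120
  worker-1: +40 → 40 < 50
No further pages.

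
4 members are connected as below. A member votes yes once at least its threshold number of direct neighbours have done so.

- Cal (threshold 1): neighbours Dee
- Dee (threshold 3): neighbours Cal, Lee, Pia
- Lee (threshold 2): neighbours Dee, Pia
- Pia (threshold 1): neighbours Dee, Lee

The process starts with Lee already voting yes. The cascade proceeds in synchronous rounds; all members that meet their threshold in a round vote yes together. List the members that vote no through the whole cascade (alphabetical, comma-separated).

Round 1 — Lee votes yes (initial).
Round 2 — checking thresholds:
  Dee: 1 of 3 neighbours < 3, below threshold.
  Pia: 1 of 2 neighbours ≥ 1, votes yes.
Round 3 — no new yes votes; cascade stops.

Cal, Dee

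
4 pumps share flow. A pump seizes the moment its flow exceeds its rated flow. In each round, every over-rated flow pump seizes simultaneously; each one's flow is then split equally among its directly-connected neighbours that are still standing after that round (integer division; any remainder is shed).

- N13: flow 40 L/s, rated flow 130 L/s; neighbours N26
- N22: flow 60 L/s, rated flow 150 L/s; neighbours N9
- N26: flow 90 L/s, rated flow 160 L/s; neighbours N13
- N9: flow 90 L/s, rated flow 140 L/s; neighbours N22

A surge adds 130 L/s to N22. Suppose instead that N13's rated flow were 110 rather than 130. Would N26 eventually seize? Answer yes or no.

With N13's rated flow at 110:
Round 1 — N22 at 190 > 150. N22 seizes.
  N22 sheds 190 L/s to N9: 190 each.
    N9: 90+190 = 280 > 140
Round 2 — N9 seizes.
  N9 sheds 280 L/s: no online neighbours, lost.
No further seizures.

no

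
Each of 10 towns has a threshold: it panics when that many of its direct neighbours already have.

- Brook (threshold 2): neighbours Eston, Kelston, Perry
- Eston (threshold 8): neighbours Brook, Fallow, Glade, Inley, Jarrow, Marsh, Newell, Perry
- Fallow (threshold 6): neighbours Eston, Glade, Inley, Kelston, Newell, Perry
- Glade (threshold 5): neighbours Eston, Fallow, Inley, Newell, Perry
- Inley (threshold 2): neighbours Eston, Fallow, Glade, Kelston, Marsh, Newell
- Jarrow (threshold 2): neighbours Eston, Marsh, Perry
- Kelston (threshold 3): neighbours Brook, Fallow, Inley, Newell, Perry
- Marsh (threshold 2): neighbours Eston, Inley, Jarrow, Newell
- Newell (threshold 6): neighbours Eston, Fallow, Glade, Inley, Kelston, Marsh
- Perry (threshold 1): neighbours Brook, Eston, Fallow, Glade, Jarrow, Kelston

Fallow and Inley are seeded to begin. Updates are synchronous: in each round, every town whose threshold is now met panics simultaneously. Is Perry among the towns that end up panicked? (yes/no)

yes

Round 1 — Fallow, Inley panic (initial).
Round 2 — checking thresholds:
  Eston: 2 of 8 neighbours < 8, not yet.
  Glade: 2 of 5 neighbours < 5, not yet.
  Kelston: 2 of 5 neighbours < 3, not yet.
  Marsh: 1 of 4 neighbours < 2, not yet.
  Newell: 2 of 6 neighbours < 6, not yet.
  Perry: 1 of 6 neighbours ≥ 1, panics.
Round 3 — checking thresholds:
  Brook: 1 of 3 neighbours < 2, not yet.
  Eston: 3 of 8 neighbours < 8, not yet.
  Glade: 3 of 5 neighbours < 5, not yet.
  Jarrow: 1 of 3 neighbours < 2, not yet.
  Kelston: 3 of 5 neighbours ≥ 3, panics.
  Marsh: 1 of 4 neighbours < 2, not yet.
  Newell: 2 of 6 neighbours < 6, not yet.
Round 4 — checking thresholds:
  Brook: 2 of 3 neighbours ≥ 2, panics.
  Eston: 3 of 8 neighbours < 8, not yet.
  Glade: 3 of 5 neighbours < 5, not yet.
  Jarrow: 1 of 3 neighbours < 2, not yet.
  Marsh: 1 of 4 neighbours < 2, not yet.
  Newell: 3 of 6 neighbours < 6, not yet.
Round 5 — no new panics; cascade stops.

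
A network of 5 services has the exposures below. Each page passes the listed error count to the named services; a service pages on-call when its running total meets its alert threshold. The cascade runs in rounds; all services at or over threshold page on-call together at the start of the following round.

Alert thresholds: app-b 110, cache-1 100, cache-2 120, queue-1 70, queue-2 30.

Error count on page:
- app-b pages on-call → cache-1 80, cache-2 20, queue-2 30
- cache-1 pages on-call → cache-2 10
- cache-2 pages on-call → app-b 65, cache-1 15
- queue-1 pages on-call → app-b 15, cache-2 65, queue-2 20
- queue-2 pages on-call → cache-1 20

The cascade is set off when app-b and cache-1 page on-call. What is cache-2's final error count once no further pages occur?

30

Round 1 — app-b, cache-1 page on-call (initial).
  cache-2: +20+10 → 30 < 120
  queue-2: +30 → 30 ≥ 30
Round 2 — queue-2 pages on-call.
No further pages.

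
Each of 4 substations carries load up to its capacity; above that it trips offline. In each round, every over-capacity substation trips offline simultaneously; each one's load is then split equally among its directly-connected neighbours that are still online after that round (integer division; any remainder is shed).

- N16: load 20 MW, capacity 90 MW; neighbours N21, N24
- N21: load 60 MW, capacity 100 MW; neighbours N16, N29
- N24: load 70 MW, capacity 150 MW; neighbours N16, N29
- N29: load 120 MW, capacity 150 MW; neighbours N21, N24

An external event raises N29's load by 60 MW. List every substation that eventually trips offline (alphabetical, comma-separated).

Round 1 — N29 at 180 > 150. N29 trips offline.
  N29 sheds 180 MW to N21, N24: 90 each.
    N21: 60+90 = 150 > 100
    N24: 70+90 = 160 > 150
Round 2 — N21, N24 trip offline.
  N21 sheds 150 MW to N16: 150 each.
    N16: 20+150 = 170 > 90
  N24 sheds 160 MW to N16: 160 each.
    N16: 170+160 = 330 > 90
Round 3 — N16 trips offline.
  N16 sheds 330 MW: no online neighbours, lost.
No further trips.

N16, N21, N24, N29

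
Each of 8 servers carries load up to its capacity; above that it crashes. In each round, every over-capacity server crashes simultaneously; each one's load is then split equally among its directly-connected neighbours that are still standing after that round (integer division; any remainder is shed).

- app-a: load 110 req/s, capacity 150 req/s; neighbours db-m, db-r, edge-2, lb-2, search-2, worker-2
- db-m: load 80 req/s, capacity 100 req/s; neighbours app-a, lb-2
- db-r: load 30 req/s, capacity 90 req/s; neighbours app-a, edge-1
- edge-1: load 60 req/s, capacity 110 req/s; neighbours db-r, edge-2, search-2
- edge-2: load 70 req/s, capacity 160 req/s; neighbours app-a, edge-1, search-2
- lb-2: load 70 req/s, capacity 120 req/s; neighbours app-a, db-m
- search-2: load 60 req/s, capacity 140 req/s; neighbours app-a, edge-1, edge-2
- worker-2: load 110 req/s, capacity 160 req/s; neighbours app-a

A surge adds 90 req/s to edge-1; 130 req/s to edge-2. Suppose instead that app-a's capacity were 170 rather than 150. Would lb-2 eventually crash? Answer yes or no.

yes

With app-a's capacity at 170:
Round 1 — edge-1 at 150 > 110; edge-2 at 200 > 160. edge-1, edge-2 crash.
  edge-1 sheds 150 req/s to db-r, search-2: 75 each.
    db-r: 30+75 = 105 > 90
    search-2: 60+75 = 135 ≤ 140
  edge-2 sheds 200 req/s to app-a, search-2: 100 each.
    app-a: 110+100 = 210 > 170
    search-2: 135+100 = 235 > 140
Round 2 — app-a, db-r, search-2 crash.
  app-a sheds 210 req/s to db-m, lb-2, worker-2: 70 each.
    db-m: 80+70 = 150 > 100
    lb-2: 70+70 = 140 > 120
    worker-2: 110+70 = 180 > 160
  db-r sheds 105 req/s: no online neighbours, lost.
  search-2 sheds 235 req/s: no online neighbours, lost.
Round 3 — db-m, lb-2, worker-2 crash.
  db-m sheds 150 req/s: no online neighbours, lost.
  lb-2 sheds 140 req/s: no online neighbours, lost.
  worker-2 sheds 180 req/s: no online neighbours, lost.
No further crashes.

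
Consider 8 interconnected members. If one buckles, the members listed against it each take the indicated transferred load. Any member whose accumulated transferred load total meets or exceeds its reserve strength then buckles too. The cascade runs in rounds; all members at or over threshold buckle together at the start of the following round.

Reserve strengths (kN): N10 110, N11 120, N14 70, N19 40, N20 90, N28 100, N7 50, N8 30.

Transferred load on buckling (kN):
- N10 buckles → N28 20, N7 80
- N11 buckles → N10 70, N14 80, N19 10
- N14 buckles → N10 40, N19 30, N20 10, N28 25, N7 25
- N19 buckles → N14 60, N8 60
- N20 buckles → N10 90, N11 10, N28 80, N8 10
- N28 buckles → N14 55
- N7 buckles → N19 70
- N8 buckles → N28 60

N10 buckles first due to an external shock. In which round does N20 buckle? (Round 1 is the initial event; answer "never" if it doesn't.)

never

Round 1 — N10 buckles (initial).
  N28: +20 → 20 < 100
  N7: +80 → 80 ≥ 50
Round 2 — N7 buckles.
  N19: +70 → 70 ≥ 40
Round 3 — N19 buckles.
  N14: +60 → 60 < 70
  N8: +60 → 60 ≥ 30
Round 4 — N8 buckles.
  N28: +60 → 80 < 100
No further bucklings.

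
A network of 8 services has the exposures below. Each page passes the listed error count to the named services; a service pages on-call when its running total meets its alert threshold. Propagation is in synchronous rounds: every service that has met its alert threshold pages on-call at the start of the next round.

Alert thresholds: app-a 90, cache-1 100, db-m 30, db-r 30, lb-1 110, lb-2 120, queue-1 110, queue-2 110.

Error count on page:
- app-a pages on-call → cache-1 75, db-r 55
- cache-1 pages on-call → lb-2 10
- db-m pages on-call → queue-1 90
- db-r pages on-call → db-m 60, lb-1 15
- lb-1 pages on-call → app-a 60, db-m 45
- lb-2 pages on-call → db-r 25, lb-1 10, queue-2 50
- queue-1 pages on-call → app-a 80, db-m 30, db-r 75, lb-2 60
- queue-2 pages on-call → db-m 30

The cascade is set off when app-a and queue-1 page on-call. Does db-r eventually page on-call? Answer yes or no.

yes

Round 1 — app-a, queue-1 page on-call (initial).
  cache-1: +75 → 75 < 100
  db-m: +30 → 30 ≥ 30
  db-r: +55+75 → 130 ≥ 30
  lb-2: +60 → 60 < 120
Round 2 — db-m, db-r page on-call.
  lb-1: +15 → 15 < 110
No further pages.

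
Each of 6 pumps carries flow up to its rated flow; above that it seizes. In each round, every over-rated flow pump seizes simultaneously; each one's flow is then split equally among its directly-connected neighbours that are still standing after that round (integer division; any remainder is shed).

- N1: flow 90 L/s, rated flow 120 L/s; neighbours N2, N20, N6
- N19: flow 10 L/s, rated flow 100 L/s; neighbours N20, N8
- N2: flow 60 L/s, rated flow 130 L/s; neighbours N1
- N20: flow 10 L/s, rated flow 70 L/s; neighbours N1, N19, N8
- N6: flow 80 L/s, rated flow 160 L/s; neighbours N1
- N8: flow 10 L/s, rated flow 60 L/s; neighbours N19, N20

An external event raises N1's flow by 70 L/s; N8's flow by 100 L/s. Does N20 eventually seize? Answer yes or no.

yes

Round 1 — N1 at 160 > 120; N8 at 110 > 60. N1, N8 seize.
  N1 sheds 160 L/s to N2, N20, N6: 53 each (1 lost).
    N2: 60+53 = 113 ≤ 130
    N20: 10+53 = 63 ≤ 70
    N6: 80+53 = 133 ≤ 160
  N8 sheds 110 L/s to N19, N20: 55 each.
    N19: 10+55 = 65 ≤ 100
    N20: 63+55 = 118 > 70
Round 2 — N20 seizes.
  N20 sheds 118 L/s to N19: 118 each.
    N19: 65+118 = 183 > 100
Round 3 — N19 seizes.
  N19 sheds 183 L/s: no online neighbours, lost.
No further seizures.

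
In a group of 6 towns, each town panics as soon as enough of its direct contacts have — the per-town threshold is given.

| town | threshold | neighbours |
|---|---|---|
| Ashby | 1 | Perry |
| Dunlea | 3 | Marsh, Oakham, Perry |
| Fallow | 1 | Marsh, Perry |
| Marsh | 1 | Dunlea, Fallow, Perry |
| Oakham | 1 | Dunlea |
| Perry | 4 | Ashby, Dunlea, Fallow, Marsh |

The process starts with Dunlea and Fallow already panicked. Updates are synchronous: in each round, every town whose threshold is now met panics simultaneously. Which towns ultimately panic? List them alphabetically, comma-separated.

Round 1 — Dunlea, Fallow panic (initial).
Round 2 — checking thresholds:
  Marsh: 2 of 3 neighbours ≥ 1, panics.
  Oakham: 1 of 1 neighbours ≥ 1, panics.
  Perry: 2 of 4 neighbours < 4, holds.
Round 3 — no new panics; cascade stops.

Dunlea, Fallow, Marsh, Oakham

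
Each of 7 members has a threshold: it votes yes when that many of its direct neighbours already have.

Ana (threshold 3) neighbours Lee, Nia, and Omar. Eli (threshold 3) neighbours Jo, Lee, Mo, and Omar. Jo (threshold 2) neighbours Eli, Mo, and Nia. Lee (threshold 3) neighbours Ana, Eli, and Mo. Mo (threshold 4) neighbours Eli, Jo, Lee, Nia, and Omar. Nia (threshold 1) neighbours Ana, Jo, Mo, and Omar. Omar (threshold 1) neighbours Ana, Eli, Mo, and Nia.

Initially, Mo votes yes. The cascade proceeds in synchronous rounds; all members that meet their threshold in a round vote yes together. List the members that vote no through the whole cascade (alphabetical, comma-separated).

Round 1 — Mo votes yes (initial).
Round 2 — checking thresholds:
  Eli: 1 of 4 neighbours < 3, not yet.
  Jo: 1 of 3 neighbours < 2, not yet.
  Lee: 1 of 3 neighbours < 3, not yet.
  Nia: 1 of 4 neighbours ≥ 1, votes yes.
  Omar: 1 of 4 neighbours ≥ 1, votes yes.
Round 3 — checking thresholds:
  Ana: 2 of 3 neighbours < 3, not yet.
  Eli: 2 of 4 neighbours < 3, not yet.
  Jo: 2 of 3 neighbours ≥ 2, votes yes.
  Lee: 1 of 3 neighbours < 3, not yet.
Round 4 — checking thresholds:
  Ana: 2 of 3 neighbours < 3, not yet.
  Eli: 3 of 4 neighbours ≥ 3, votes yes.
  Lee: 1 of 3 neighbours < 3, not yet.
Round 5 — no new yes votes; cascade stops.

Ana, Lee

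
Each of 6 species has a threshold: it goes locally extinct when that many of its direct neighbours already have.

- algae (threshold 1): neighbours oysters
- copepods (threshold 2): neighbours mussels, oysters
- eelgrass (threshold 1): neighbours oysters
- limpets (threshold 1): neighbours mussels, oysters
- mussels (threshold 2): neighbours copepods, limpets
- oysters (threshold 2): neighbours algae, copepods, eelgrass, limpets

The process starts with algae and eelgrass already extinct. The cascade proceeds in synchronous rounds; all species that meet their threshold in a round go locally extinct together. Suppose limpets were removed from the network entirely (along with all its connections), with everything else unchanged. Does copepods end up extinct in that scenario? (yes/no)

no

With limpets removed:
Round 1 — algae, eelgrass go locally extinct (initial).
Round 2 — checking thresholds:
  oysters: 2 of 3 neighbours ≥ 2, goes locally extinct.
Round 3 — no new extinctions; cascade stops.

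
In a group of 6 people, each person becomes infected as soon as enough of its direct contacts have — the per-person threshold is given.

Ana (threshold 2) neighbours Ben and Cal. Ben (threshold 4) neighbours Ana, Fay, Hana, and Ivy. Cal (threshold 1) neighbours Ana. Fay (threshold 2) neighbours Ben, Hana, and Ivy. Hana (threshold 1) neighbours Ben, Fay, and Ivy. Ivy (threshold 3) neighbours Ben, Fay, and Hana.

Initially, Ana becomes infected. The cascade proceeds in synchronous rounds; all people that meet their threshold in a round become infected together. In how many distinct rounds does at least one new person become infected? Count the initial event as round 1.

2

Round 1 — Ana becomes infected (initial).
Round 2 — checking thresholds:
  Ben: 1 of 4 neighbours < 4, below threshold.
  Cal: 1 of 1 neighbours ≥ 1, becomes infected.
Round 3 — no new infections; cascade stops.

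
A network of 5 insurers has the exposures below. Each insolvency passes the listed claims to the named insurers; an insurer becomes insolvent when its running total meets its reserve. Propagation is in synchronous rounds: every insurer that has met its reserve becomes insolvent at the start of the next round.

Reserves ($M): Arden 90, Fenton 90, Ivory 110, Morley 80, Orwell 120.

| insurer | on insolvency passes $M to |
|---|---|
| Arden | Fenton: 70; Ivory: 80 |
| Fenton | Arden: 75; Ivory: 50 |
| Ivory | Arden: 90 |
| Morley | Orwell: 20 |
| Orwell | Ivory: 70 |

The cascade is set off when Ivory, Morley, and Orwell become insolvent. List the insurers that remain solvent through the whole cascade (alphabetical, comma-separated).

Round 1 — Ivory, Morley, Orwell become insolvent (initial).
  Arden: +90 → 90 ≥ 90
Round 2 — Arden becomes insolvent.
  Fenton: +70 → 70 < 90
No further insolvencies.

Fenton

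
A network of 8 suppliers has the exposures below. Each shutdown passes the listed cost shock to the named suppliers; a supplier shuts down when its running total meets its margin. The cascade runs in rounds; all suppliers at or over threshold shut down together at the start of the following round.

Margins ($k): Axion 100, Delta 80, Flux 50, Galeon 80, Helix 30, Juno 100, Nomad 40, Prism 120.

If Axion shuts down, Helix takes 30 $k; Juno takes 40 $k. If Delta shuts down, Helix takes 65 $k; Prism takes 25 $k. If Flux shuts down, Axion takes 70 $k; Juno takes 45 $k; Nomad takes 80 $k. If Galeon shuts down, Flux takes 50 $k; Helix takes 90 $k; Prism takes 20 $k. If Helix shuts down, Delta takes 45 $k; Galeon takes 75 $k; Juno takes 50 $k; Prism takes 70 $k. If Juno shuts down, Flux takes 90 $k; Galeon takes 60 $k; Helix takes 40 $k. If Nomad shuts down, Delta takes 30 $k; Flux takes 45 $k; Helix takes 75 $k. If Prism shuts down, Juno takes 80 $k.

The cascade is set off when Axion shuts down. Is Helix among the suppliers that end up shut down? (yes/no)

Round 1 — Axion shuts down (initial).
  Helix: +30 → 30 ≥ 30
  Juno: +40 → 40 < 100
Round 2 — Helix shuts down.
  Delta: +45 → 45 < 80
  Galeon: +75 → 75 < 80
  Juno: +50 → 90 < 100
  Prism: +70 → 70 < 120
No further shutdowns.

yes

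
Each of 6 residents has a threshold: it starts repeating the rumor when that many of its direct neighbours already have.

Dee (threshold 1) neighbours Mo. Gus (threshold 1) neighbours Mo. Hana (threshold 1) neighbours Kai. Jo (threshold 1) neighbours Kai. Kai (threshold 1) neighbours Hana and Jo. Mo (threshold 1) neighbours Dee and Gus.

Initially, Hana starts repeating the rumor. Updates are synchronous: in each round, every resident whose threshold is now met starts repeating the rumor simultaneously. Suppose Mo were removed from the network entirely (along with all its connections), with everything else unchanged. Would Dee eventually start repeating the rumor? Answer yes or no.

With Mo removed:
Round 1 — Hana starts repeating the rumor (initial).
Round 2 — checking thresholds:
  Kai: 1 of 2 neighbours ≥ 1, starts repeating the rumor.
Round 3 — checking thresholds:
  Jo: 1 of 1 neighbours ≥ 1, starts repeating the rumor.
Round 4 — no new spreads; cascade stops.

no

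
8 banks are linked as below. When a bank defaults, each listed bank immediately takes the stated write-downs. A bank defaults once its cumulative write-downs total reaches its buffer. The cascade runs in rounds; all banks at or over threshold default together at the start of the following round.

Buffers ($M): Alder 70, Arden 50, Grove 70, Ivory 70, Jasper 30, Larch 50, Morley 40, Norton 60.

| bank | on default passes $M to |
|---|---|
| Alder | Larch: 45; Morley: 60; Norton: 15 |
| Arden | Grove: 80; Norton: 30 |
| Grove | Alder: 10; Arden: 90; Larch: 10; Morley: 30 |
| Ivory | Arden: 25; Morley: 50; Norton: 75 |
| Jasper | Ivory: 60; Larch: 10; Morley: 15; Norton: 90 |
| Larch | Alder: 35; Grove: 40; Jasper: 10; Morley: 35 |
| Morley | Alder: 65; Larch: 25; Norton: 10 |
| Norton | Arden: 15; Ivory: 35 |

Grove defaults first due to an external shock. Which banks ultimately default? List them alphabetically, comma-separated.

Round 1 — Grove defaults (initial).
  Alder: +10 → 10 < 70
  Arden: +90 → 90 ≥ 50
  Larch: +10 → 10 < 50
  Morley: +30 → 30 < 40
Round 2 — Arden defaults.
  Norton: +30 → 30 < 60
No further defaults.

Arden, Grove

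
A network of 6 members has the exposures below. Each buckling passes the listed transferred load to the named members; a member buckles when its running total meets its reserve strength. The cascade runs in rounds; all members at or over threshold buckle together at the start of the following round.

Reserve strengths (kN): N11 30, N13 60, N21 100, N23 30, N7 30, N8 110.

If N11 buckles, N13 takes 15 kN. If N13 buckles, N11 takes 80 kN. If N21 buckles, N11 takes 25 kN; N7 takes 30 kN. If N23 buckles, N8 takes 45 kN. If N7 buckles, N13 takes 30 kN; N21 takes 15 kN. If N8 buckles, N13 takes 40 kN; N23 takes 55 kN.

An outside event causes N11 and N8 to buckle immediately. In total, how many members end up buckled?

3

Round 1 — N11, N8 buckle (initial).
  N13: +15+40 → 55 < 60
  N23: +55 → 55 ≥ 30
Round 2 — N23 buckles.
No further bucklings.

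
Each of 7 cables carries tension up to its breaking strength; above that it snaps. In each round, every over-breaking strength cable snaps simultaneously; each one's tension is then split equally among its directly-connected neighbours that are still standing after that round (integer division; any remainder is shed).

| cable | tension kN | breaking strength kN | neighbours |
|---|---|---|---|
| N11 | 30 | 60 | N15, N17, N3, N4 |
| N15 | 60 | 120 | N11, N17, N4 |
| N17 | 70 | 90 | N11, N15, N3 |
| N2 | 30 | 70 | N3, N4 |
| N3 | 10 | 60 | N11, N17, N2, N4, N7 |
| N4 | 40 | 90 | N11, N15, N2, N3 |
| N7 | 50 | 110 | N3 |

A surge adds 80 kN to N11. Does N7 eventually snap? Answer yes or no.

Round 1 — N11 at 110 > 60. N11 snaps.
  N11 sheds 110 kN to N15, N17, N3, N4: 27 each (2 lost).
    N15: 60+27 = 87 ≤ 120
    N17: 70+27 = 97 > 90
    N3: 10+27 = 37 ≤ 60
    N4: 40+27 = 67 ≤ 90
Round 2 — N17 snaps.
  N17 sheds 97 kN to N15, N3: 48 each (1 lost).
    N15: 87+48 = 135 > 120
    N3: 37+48 = 85 > 60
Round 3 — N15, N3 snap.
  N15 sheds 135 kN to N4: 135 each.
    N4: 67+135 = 202 > 90
  N3 sheds 85 kN to N2, N4, N7: 28 each (1 lost).
    N2: 30+28 = 58 ≤ 70
    N4: 202+28 = 230 > 90
    N7: 50+28 = 78 ≤ 110
Round 4 — N4 snaps.
  N4 sheds 230 kN to N2: 230 each.
    N2: 58+230 = 288 > 70
Round 5 — N2 snaps.
  N2 sheds 288 kN: no online neighbours, lost.
No further breaks.

no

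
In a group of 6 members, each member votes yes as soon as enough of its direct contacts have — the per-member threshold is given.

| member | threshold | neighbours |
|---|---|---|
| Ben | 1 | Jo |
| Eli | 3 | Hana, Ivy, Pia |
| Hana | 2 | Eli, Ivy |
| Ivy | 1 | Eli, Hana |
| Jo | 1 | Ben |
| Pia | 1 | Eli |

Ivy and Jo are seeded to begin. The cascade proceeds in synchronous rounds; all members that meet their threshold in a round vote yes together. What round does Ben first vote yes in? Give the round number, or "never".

Round 1 — Ivy, Jo vote yes (initial).
Round 2 — checking thresholds:
  Ben: 1 of 1 neighbours ≥ 1, votes yes.
  Eli: 1 of 3 neighbours < 3, not yet.
  Hana: 1 of 2 neighbours < 2, not yet.
Round 3 — no new yes votes; cascade stops.

2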